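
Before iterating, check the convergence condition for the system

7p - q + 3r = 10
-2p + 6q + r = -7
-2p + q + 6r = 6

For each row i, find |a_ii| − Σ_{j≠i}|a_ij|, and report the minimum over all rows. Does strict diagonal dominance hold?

3

row 1: |7| − (1+3) = 3
row 2: |6| − (2+1) = 3
row 3: |6| − (2+1) = 3
minimum over rows = 3 → strictly diagonally dominant (convergence guaranteed)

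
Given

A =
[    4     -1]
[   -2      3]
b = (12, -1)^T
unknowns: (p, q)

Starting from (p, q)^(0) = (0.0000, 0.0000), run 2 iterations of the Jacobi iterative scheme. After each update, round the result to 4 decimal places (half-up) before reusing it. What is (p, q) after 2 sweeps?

Iteration 1:
  p = (12 - (-1)·0.0000) / (4) = 3.0000
  q = (-1 - (-2)·0.0000) / (3) = -0.3333
Iteration 2:
  p = (12 - (-1)·-0.3333) / (4) = 2.9167
  q = (-1 - (-2)·3.0000) / (3) = 1.6667

(2.9167, 1.6667)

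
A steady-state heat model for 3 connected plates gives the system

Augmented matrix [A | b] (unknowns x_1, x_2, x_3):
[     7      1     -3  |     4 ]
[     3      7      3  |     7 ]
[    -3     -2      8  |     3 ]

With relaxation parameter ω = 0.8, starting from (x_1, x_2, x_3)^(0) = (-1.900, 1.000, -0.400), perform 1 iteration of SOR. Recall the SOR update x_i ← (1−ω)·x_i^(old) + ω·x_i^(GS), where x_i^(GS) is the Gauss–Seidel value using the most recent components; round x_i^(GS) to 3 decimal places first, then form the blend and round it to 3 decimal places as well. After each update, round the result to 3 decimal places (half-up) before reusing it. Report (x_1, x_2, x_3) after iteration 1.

Iteration 1:
  x_1: GS value = (4 - (1)·1.000 - (-3)·-0.400) / (7) = 0.257;  x_1 ← (1−ω)·-1.900 + ω·0.257 = -0.174
  x_2: GS value = (7 - (3)·-0.174 - (3)·-0.400) / (7) = 1.246;  x_2 ← (1−ω)·1.000 + ω·1.246 = 1.197
  x_3: GS value = (3 - (-3)·-0.174 - (-2)·1.197) / (8) = 0.609;  x_3 ← (1−ω)·-0.400 + ω·0.609 = 0.407

(-0.174, 1.197, 0.407)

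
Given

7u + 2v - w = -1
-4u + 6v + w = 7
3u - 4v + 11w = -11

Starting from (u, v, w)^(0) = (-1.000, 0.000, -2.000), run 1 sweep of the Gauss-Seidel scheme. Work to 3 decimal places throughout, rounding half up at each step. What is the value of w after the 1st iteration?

Iteration 1:
  u = (-1 - (2)·0.000 - (-1)·-2.000) / (7) = -0.429
  v = (7 - (-4)·-0.429 - (1)·-2.000) / (6) = 1.214
  w = (-11 - (3)·-0.429 - (-4)·1.214) / (11) = -0.442

-0.442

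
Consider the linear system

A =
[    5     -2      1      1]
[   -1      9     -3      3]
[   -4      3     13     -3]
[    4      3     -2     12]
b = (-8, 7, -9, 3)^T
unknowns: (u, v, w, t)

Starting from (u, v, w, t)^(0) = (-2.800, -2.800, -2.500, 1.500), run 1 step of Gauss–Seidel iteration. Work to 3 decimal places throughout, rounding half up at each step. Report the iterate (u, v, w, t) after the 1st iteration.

Iteration 1:
  u = (-8 - (-2)·-2.800 - (1)·-2.500 - (1)·1.500) / (5) = -2.520
  v = (7 - (-1)·-2.520 - (-3)·-2.500 - (3)·1.500) / (9) = -0.836
  w = (-9 - (-4)·-2.520 - (3)·-0.836 - (-3)·1.500) / (13) = -0.929
  t = (3 - (4)·-2.520 - (3)·-0.836 - (-2)·-0.929) / (12) = 1.144

(-2.520, -0.836, -0.929, 1.144)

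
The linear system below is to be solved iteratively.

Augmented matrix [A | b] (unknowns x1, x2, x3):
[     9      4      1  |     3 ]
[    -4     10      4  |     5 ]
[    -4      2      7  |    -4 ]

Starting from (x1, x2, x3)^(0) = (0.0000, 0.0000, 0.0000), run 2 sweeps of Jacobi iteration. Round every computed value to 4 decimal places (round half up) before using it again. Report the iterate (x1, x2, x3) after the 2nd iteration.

Iteration 1:
  x1 = (3 - (4)·0.0000 - (1)·0.0000) / (9) = 0.3333
  x2 = (5 - (-4)·0.0000 - (4)·0.0000) / (10) = 0.5000
  x3 = (-4 - (-4)·0.0000 - (2)·0.0000) / (7) = -0.5714
Iteration 2:
  x1 = (3 - (4)·0.5000 - (1)·-0.5714) / (9) = 0.1746
  x2 = (5 - (-4)·0.3333 - (4)·-0.5714) / (10) = 0.8619
  x3 = (-4 - (-4)·0.3333 - (2)·0.5000) / (7) = -0.5238

(0.1746, 0.8619, -0.5238)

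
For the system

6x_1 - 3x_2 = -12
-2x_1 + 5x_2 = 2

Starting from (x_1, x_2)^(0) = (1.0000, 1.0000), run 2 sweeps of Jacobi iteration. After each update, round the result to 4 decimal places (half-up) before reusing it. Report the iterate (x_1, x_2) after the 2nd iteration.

Iteration 1:
  x_1 = (-12 - (-3)·1.0000) / (6) = -1.5000
  x_2 = (2 - (-2)·1.0000) / (5) = 0.8000
Iteration 2:
  x_1 = (-12 - (-3)·0.8000) / (6) = -1.6000
  x_2 = (2 - (-2)·-1.5000) / (5) = -0.2000

(-1.6000, -0.2000)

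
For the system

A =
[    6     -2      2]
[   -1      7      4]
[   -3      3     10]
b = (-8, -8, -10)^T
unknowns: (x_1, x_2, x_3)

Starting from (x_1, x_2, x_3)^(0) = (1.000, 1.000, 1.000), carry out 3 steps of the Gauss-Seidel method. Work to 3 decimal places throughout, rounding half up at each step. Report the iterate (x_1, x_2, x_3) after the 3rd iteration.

(-1.226, -0.613, -1.184)

Iteration 1:
  x_1 = (-8 - (-2)·1.000 - (2)·1.000) / (6) = -1.333
  x_2 = (-8 - (-1)·-1.333 - (4)·1.000) / (7) = -1.905
  x_3 = (-10 - (-3)·-1.333 - (3)·-1.905) / (10) = -0.828
Iteration 2:
  x_1 = (-8 - (-2)·-1.905 - (2)·-0.828) / (6) = -1.692
  x_2 = (-8 - (-1)·-1.692 - (4)·-0.828) / (7) = -0.911
  x_3 = (-10 - (-3)·-1.692 - (3)·-0.911) / (10) = -1.234
Iteration 3:
  x_1 = (-8 - (-2)·-0.911 - (2)·-1.234) / (6) = -1.226
  x_2 = (-8 - (-1)·-1.226 - (4)·-1.234) / (7) = -0.613
  x_3 = (-10 - (-3)·-1.226 - (3)·-0.613) / (10) = -1.184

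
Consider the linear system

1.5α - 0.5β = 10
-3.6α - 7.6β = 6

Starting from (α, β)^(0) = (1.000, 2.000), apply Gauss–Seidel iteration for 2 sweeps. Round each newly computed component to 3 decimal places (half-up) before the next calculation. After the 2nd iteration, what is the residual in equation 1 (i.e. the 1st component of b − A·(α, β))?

0.494

Iteration 1:
  α = (10 - (-0.5)·2.000) / (1.5) = 7.333
  β = (6 - (-3.6)·7.333) / (-7.6) = -4.263
Iteration 2:
  α = (10 - (-0.5)·-4.263) / (1.5) = 5.246
  β = (6 - (-3.6)·5.246) / (-7.6) = -3.274
Residual b − A·x = (0.494, 0.003)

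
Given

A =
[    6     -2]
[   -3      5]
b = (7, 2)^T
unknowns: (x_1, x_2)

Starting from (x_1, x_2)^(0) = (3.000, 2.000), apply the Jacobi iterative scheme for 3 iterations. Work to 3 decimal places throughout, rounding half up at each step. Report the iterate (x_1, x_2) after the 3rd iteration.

(1.667, 1.540)

Iteration 1:
  x_1 = (7 - (-2)·2.000) / (6) = 1.833
  x_2 = (2 - (-3)·3.000) / (5) = 2.200
Iteration 2:
  x_1 = (7 - (-2)·2.200) / (6) = 1.900
  x_2 = (2 - (-3)·1.833) / (5) = 1.500
Iteration 3:
  x_1 = (7 - (-2)·1.500) / (6) = 1.667
  x_2 = (2 - (-3)·1.900) / (5) = 1.540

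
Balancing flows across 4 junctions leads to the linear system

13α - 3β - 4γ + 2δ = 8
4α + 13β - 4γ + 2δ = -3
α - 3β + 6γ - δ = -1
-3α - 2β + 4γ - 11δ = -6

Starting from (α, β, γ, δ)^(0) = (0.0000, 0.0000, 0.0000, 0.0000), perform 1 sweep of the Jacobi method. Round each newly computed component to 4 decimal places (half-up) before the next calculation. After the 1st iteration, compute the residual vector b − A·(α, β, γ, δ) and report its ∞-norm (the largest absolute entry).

4.2190

Iteration 1:
  α = (8 - (-3)·0.0000 - (-4)·0.0000 - (2)·0.0000) / (13) = 0.6154
  β = (-3 - (4)·0.0000 - (-4)·0.0000 - (2)·0.0000) / (13) = -0.2308
  γ = (-1 - (1)·0.0000 - (-3)·0.0000 - (-1)·0.0000) / (6) = -0.1667
  δ = (-6 - (-3)·0.0000 - (-2)·0.0000 - (4)·0.0000) / (-11) = 0.5455
Residual b − A·x = (-2.4504, -4.2190, -0.7621, 2.0519); ∞-norm = 4.2190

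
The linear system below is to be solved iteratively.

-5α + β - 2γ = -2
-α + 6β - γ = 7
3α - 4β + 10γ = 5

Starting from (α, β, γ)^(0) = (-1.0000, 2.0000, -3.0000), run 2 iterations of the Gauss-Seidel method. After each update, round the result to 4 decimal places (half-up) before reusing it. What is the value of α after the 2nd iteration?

0.4800

Iteration 1:
  α = (-2 - (1)·2.0000 - (-2)·-3.0000) / (-5) = 2.0000
  β = (7 - (-1)·2.0000 - (-1)·-3.0000) / (6) = 1.0000
  γ = (5 - (3)·2.0000 - (-4)·1.0000) / (10) = 0.3000
Iteration 2:
  α = (-2 - (1)·1.0000 - (-2)·0.3000) / (-5) = 0.4800
  β = (7 - (-1)·0.4800 - (-1)·0.3000) / (6) = 1.2967
  γ = (5 - (3)·0.4800 - (-4)·1.2967) / (10) = 0.8747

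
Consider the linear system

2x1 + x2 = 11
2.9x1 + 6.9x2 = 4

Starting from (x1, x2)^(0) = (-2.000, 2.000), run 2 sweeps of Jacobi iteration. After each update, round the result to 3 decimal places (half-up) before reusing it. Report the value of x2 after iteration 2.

Iteration 1:
  x1 = (11 - (1)·2.000) / (2) = 4.500
  x2 = (4 - (2.9)·-2.000) / (6.9) = 1.420
Iteration 2:
  x1 = (11 - (1)·1.420) / (2) = 4.790
  x2 = (4 - (2.9)·4.500) / (6.9) = -1.312

-1.312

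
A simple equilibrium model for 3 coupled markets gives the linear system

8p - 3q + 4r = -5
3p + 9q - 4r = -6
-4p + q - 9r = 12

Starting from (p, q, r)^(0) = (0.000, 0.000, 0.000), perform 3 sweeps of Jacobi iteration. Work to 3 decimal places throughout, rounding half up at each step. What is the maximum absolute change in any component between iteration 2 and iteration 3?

0.245

Iteration 1:
  p = (-5 - (-3)·0.000 - (4)·0.000) / (8) = -0.625
  q = (-6 - (3)·0.000 - (-4)·0.000) / (9) = -0.667
  r = (12 - (-4)·0.000 - (1)·0.000) / (-9) = -1.333
Iteration 2:
  p = (-5 - (-3)·-0.667 - (4)·-1.333) / (8) = -0.209
  q = (-6 - (3)·-0.625 - (-4)·-1.333) / (9) = -1.051
  r = (12 - (-4)·-0.625 - (1)·-0.667) / (-9) = -1.130
Iteration 3:
  p = (-5 - (-3)·-1.051 - (4)·-1.130) / (8) = -0.454
  q = (-6 - (3)·-0.209 - (-4)·-1.130) / (9) = -1.099
  r = (12 - (-4)·-0.209 - (1)·-1.051) / (-9) = -1.357
Change: (-0.245, -0.048, -0.227) → max |·| = 0.245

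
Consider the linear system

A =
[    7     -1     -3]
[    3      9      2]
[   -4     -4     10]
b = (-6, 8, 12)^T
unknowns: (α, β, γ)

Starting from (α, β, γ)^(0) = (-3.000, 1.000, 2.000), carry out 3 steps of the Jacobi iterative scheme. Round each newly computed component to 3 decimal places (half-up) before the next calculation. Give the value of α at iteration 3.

Iteration 1:
  α = (-6 - (-1)·1.000 - (-3)·2.000) / (7) = 0.143
  β = (8 - (3)·-3.000 - (2)·2.000) / (9) = 1.444
  γ = (12 - (-4)·-3.000 - (-4)·1.000) / (10) = 0.400
Iteration 2:
  α = (-6 - (-1)·1.444 - (-3)·0.400) / (7) = -0.479
  β = (8 - (3)·0.143 - (2)·0.400) / (9) = 0.752
  γ = (12 - (-4)·0.143 - (-4)·1.444) / (10) = 1.835
Iteration 3:
  α = (-6 - (-1)·0.752 - (-3)·1.835) / (7) = 0.037
  β = (8 - (3)·-0.479 - (2)·1.835) / (9) = 0.641
  γ = (12 - (-4)·-0.479 - (-4)·0.752) / (10) = 1.309

0.037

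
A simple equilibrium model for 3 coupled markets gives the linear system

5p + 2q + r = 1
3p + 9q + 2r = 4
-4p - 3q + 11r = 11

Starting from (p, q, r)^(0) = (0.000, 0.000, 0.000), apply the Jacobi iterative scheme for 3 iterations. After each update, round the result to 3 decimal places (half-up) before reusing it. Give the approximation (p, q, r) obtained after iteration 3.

(-0.101, 0.238, 0.978)

Iteration 1:
  p = (1 - (2)·0.000 - (1)·0.000) / (5) = 0.200
  q = (4 - (3)·0.000 - (2)·0.000) / (9) = 0.444
  r = (11 - (-4)·0.000 - (-3)·0.000) / (11) = 1.000
Iteration 2:
  p = (1 - (2)·0.444 - (1)·1.000) / (5) = -0.178
  q = (4 - (3)·0.200 - (2)·1.000) / (9) = 0.156
  r = (11 - (-4)·0.200 - (-3)·0.444) / (11) = 1.194
Iteration 3:
  p = (1 - (2)·0.156 - (1)·1.194) / (5) = -0.101
  q = (4 - (3)·-0.178 - (2)·1.194) / (9) = 0.238
  r = (11 - (-4)·-0.178 - (-3)·0.156) / (11) = 0.978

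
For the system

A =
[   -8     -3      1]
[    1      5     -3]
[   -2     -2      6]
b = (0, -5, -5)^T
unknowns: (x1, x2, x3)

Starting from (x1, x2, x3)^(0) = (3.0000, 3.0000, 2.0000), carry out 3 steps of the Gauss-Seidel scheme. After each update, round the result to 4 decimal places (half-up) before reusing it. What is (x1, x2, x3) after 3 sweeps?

(0.4004, -1.9426, -1.3474)

Iteration 1:
  x1 = (0 - (-3)·3.0000 - (1)·2.0000) / (-8) = -0.8750
  x2 = (-5 - (1)·-0.8750 - (-3)·2.0000) / (5) = 0.3750
  x3 = (-5 - (-2)·-0.8750 - (-2)·0.3750) / (6) = -1.0000
Iteration 2:
  x1 = (0 - (-3)·0.3750 - (1)·-1.0000) / (-8) = -0.2656
  x2 = (-5 - (1)·-0.2656 - (-3)·-1.0000) / (5) = -1.5469
  x3 = (-5 - (-2)·-0.2656 - (-2)·-1.5469) / (6) = -1.4375
Iteration 3:
  x1 = (0 - (-3)·-1.5469 - (1)·-1.4375) / (-8) = 0.4004
  x2 = (-5 - (1)·0.4004 - (-3)·-1.4375) / (5) = -1.9426
  x3 = (-5 - (-2)·0.4004 - (-2)·-1.9426) / (6) = -1.3474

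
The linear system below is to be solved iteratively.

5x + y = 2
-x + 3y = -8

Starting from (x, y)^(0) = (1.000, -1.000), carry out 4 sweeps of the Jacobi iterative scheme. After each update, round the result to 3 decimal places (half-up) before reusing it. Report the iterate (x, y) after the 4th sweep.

(0.876, -2.369)

Iteration 1:
  x = (2 - (1)·-1.000) / (5) = 0.600
  y = (-8 - (-1)·1.000) / (3) = -2.333
Iteration 2:
  x = (2 - (1)·-2.333) / (5) = 0.867
  y = (-8 - (-1)·0.600) / (3) = -2.467
Iteration 3:
  x = (2 - (1)·-2.467) / (5) = 0.893
  y = (-8 - (-1)·0.867) / (3) = -2.378
Iteration 4:
  x = (2 - (1)·-2.378) / (5) = 0.876
  y = (-8 - (-1)·0.893) / (3) = -2.369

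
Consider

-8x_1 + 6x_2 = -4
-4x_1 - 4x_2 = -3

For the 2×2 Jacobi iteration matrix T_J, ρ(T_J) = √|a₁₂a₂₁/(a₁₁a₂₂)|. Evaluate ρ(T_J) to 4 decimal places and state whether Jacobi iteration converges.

0.8660

a₁₂a₂₁/(a₁₁a₂₂) = (6)·(-4) / ((-8)·(-4)) = -0.750000
ρ = √|-0.750000| = √0.750000 = 0.8660
ρ < 1, so Jacobi converges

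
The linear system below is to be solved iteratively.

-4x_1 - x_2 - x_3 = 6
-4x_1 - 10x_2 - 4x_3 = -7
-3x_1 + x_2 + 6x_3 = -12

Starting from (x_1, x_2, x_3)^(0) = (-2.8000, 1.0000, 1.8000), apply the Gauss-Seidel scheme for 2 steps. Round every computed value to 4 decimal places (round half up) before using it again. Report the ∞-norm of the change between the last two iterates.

1.4990

Iteration 1:
  x_1 = (6 - (-1)·1.0000 - (-1)·1.8000) / (-4) = -2.2000
  x_2 = (-7 - (-4)·-2.2000 - (-4)·1.8000) / (-10) = 0.8600
  x_3 = (-12 - (-3)·-2.2000 - (1)·0.8600) / (6) = -3.2433
Iteration 2:
  x_1 = (6 - (-1)·0.8600 - (-1)·-3.2433) / (-4) = -0.9042
  x_2 = (-7 - (-4)·-0.9042 - (-4)·-3.2433) / (-10) = 2.3590
  x_3 = (-12 - (-3)·-0.9042 - (1)·2.3590) / (6) = -2.8453
Change: (1.2958, 1.4990, 0.3980) → max |·| = 1.4990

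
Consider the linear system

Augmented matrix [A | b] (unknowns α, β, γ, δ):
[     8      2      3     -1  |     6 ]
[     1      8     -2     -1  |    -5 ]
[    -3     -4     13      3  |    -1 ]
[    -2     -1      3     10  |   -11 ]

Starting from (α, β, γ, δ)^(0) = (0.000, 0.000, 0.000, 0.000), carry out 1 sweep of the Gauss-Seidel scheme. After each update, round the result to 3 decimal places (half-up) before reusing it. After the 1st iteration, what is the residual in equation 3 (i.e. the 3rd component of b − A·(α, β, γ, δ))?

2.951

Iteration 1:
  α = (6 - (2)·0.000 - (3)·0.000 - (-1)·0.000) / (8) = 0.750
  β = (-5 - (1)·0.750 - (-2)·0.000 - (-1)·0.000) / (8) = -0.719
  γ = (-1 - (-3)·0.750 - (-4)·-0.719 - (3)·0.000) / (13) = -0.125
  δ = (-11 - (-2)·0.750 - (-1)·-0.719 - (3)·-0.125) / (10) = -0.984
Residual b − A·x = (0.829, -1.232, 2.951, -0.004)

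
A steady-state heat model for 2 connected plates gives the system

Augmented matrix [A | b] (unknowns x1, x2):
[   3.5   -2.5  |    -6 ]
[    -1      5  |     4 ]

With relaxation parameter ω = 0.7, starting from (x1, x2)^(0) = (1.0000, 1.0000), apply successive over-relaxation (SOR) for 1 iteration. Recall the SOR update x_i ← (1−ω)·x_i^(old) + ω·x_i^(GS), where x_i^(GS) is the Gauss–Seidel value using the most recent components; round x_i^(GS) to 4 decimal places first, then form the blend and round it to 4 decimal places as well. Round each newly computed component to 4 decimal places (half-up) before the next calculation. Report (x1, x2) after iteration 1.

(-0.4000, 0.8040)

Iteration 1:
  x1: GS value = (-6 - (-2.5)·1.0000) / (3.5) = -1.0000;  x1 ← (1−ω)·1.0000 + ω·-1.0000 = -0.4000
  x2: GS value = (4 - (-1)·-0.4000) / (5) = 0.7200;  x2 ← (1−ω)·1.0000 + ω·0.7200 = 0.8040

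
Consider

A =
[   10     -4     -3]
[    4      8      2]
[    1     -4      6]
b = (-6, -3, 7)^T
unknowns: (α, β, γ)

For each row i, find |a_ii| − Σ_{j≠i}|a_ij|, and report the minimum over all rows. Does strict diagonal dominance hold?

row 1: |10| − (4+3) = 3
row 2: |8| − (4+2) = 2
row 3: |6| − (1+4) = 1
minimum over rows = 1 → strictly diagonally dominant (convergence guaranteed)

1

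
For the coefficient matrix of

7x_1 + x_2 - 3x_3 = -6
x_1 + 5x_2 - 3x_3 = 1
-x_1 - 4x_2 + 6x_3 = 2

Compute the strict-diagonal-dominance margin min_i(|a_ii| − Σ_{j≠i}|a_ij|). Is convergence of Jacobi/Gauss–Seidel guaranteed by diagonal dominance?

1

row 1: |7| − (1+3) = 3
row 2: |5| − (1+3) = 1
row 3: |6| − (1+4) = 1
minimum over rows = 1 → strictly diagonally dominant (convergence guaranteed)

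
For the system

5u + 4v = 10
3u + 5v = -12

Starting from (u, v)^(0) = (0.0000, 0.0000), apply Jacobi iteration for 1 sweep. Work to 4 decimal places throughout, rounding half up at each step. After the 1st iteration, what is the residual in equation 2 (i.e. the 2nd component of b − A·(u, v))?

-6.0000

Iteration 1:
  u = (10 - (4)·0.0000) / (5) = 2.0000
  v = (-12 - (3)·0.0000) / (5) = -2.4000
Residual b − A·x = (9.6000, -6.0000)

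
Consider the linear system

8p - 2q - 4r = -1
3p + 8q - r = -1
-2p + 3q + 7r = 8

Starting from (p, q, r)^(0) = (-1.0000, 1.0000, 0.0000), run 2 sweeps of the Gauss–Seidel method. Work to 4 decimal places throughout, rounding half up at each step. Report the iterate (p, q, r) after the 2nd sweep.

Iteration 1:
  p = (-1 - (-2)·1.0000 - (-4)·0.0000) / (8) = 0.1250
  q = (-1 - (3)·0.1250 - (-1)·0.0000) / (8) = -0.1719
  r = (8 - (-2)·0.1250 - (3)·-0.1719) / (7) = 1.2522
Iteration 2:
  p = (-1 - (-2)·-0.1719 - (-4)·1.2522) / (8) = 0.4581
  q = (-1 - (3)·0.4581 - (-1)·1.2522) / (8) = -0.1403
  r = (8 - (-2)·0.4581 - (3)·-0.1403) / (7) = 1.3339

(0.4581, -0.1403, 1.3339)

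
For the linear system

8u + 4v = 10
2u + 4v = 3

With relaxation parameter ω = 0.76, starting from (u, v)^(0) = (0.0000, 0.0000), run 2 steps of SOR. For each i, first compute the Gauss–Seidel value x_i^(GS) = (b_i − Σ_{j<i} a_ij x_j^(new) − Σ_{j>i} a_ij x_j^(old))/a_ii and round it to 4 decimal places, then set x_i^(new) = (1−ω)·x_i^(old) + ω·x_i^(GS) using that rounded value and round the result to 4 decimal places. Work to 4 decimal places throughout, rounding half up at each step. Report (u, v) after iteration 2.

(1.0986, 0.2027)

Iteration 1:
  u: GS value = (10 - (4)·0.0000) / (8) = 1.2500;  u ← (1−ω)·0.0000 + ω·1.2500 = 0.9500
  v: GS value = (3 - (2)·0.9500) / (4) = 0.2750;  v ← (1−ω)·0.0000 + ω·0.2750 = 0.2090
Iteration 2:
  u: GS value = (10 - (4)·0.2090) / (8) = 1.1455;  u ← (1−ω)·0.9500 + ω·1.1455 = 1.0986
  v: GS value = (3 - (2)·1.0986) / (4) = 0.2007;  v ← (1−ω)·0.2090 + ω·0.2007 = 0.2027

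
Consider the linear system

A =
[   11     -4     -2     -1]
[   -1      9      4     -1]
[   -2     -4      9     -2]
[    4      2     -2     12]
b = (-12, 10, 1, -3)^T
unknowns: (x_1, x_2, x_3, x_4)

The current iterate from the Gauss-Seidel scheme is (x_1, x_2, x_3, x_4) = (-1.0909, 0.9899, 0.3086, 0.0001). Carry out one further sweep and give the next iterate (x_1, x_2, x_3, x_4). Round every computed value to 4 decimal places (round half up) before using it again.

One sweep:
  x_1 = (-12 - (-4)·0.9899 - (-2)·0.3086 - (-1)·0.0001) / (11) = -0.6748
  x_2 = (10 - (-1)·-0.6748 - (4)·0.3086 - (-1)·0.0001) / (9) = 0.8990
  x_3 = (1 - (-2)·-0.6748 - (-4)·0.8990 - (-2)·0.0001) / (9) = 0.3607
  x_4 = (-3 - (4)·-0.6748 - (2)·0.8990 - (-2)·0.3607) / (12) = -0.1148

(-0.6748, 0.8990, 0.3607, -0.1148)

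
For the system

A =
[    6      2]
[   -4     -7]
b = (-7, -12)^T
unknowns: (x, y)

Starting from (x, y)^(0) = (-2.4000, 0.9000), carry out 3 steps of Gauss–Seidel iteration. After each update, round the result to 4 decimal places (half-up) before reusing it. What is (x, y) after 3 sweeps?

Iteration 1:
  x = (-7 - (2)·0.9000) / (6) = -1.4667
  y = (-12 - (-4)·-1.4667) / (-7) = 2.5524
Iteration 2:
  x = (-7 - (2)·2.5524) / (6) = -2.0175
  y = (-12 - (-4)·-2.0175) / (-7) = 2.8671
Iteration 3:
  x = (-7 - (2)·2.8671) / (6) = -2.1224
  y = (-12 - (-4)·-2.1224) / (-7) = 2.9271

(-2.1224, 2.9271)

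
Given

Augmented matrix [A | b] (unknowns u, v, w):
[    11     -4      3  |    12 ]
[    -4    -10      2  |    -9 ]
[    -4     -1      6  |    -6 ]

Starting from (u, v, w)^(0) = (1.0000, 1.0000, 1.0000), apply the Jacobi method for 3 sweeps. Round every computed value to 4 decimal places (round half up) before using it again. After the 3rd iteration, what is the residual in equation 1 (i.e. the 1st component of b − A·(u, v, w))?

Iteration 1:
  u = (12 - (-4)·1.0000 - (3)·1.0000) / (11) = 1.1818
  v = (-9 - (-4)·1.0000 - (2)·1.0000) / (-10) = 0.7000
  w = (-6 - (-4)·1.0000 - (-1)·1.0000) / (6) = -0.1667
Iteration 2:
  u = (12 - (-4)·0.7000 - (3)·-0.1667) / (11) = 1.3909
  v = (-9 - (-4)·1.1818 - (2)·-0.1667) / (-10) = 0.3939
  w = (-6 - (-4)·1.1818 - (-1)·0.7000) / (6) = -0.0955
Iteration 3:
  u = (12 - (-4)·0.3939 - (3)·-0.0955) / (11) = 1.2602
  v = (-9 - (-4)·1.3909 - (2)·-0.0955) / (-10) = 0.3245
  w = (-6 - (-4)·1.3909 - (-1)·0.3939) / (6) = -0.0071
Residual b − A·x = (-0.5429, -0.7000, -0.5921)

-0.5429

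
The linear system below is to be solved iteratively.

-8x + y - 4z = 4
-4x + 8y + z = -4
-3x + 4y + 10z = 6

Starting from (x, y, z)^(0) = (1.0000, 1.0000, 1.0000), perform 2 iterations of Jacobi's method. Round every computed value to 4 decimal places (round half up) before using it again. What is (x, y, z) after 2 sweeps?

(-0.7656, -1.0000, 0.3875)

Iteration 1:
  x = (4 - (1)·1.0000 - (-4)·1.0000) / (-8) = -0.8750
  y = (-4 - (-4)·1.0000 - (1)·1.0000) / (8) = -0.1250
  z = (6 - (-3)·1.0000 - (4)·1.0000) / (10) = 0.5000
Iteration 2:
  x = (4 - (1)·-0.1250 - (-4)·0.5000) / (-8) = -0.7656
  y = (-4 - (-4)·-0.8750 - (1)·0.5000) / (8) = -1.0000
  z = (6 - (-3)·-0.8750 - (4)·-0.1250) / (10) = 0.3875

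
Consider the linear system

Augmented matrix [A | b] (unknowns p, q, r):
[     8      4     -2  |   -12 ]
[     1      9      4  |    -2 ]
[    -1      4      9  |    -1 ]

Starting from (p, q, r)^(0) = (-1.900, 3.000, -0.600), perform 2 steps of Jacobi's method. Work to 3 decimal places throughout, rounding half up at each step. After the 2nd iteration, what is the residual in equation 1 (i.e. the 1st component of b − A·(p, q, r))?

Iteration 1:
  p = (-12 - (4)·3.000 - (-2)·-0.600) / (8) = -3.150
  q = (-2 - (1)·-1.900 - (4)·-0.600) / (9) = 0.256
  r = (-1 - (-1)·-1.900 - (4)·3.000) / (9) = -1.656
Iteration 2:
  p = (-12 - (4)·0.256 - (-2)·-1.656) / (8) = -2.042
  q = (-2 - (1)·-3.150 - (4)·-1.656) / (9) = 0.864
  r = (-1 - (-1)·-3.150 - (4)·0.256) / (9) = -0.575
Residual b − A·x = (-0.270, -5.434, -1.323)

-0.270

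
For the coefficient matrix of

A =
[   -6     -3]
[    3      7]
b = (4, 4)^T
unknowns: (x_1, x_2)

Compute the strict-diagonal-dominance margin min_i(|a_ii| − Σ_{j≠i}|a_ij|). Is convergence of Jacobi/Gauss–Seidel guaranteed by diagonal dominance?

row 1: |-6| − (3) = 3
row 2: |7| − (3) = 4
minimum over rows = 3 → strictly diagonally dominant (convergence guaranteed)

3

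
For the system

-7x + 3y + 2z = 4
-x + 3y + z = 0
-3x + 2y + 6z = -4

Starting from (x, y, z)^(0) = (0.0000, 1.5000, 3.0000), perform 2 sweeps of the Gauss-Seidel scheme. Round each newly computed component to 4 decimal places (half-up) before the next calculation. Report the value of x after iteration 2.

-0.8594

Iteration 1:
  x = (4 - (3)·1.5000 - (2)·3.0000) / (-7) = 0.9286
  y = (0 - (-1)·0.9286 - (1)·3.0000) / (3) = -0.6905
  z = (-4 - (-3)·0.9286 - (2)·-0.6905) / (6) = 0.0278
Iteration 2:
  x = (4 - (3)·-0.6905 - (2)·0.0278) / (-7) = -0.8594
  y = (0 - (-1)·-0.8594 - (1)·0.0278) / (3) = -0.2957
  z = (-4 - (-3)·-0.8594 - (2)·-0.2957) / (6) = -0.9978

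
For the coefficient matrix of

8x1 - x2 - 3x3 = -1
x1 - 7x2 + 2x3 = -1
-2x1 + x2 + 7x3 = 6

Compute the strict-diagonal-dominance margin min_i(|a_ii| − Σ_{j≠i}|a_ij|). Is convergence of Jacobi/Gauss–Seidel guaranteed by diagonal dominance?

row 1: |8| − (1+3) = 4
row 2: |-7| − (1+2) = 4
row 3: |7| − (2+1) = 4
minimum over rows = 4 → strictly diagonally dominant (convergence guaranteed)

4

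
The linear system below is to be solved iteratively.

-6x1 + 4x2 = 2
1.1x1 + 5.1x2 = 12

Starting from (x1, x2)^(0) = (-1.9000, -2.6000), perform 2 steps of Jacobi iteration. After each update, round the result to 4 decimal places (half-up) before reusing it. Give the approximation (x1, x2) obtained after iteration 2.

Iteration 1:
  x1 = (2 - (4)·-2.6000) / (-6) = -2.0667
  x2 = (12 - (1.1)·-1.9000) / (5.1) = 2.7627
Iteration 2:
  x1 = (2 - (4)·2.7627) / (-6) = 1.5085
  x2 = (12 - (1.1)·-2.0667) / (5.1) = 2.7987

(1.5085, 2.7987)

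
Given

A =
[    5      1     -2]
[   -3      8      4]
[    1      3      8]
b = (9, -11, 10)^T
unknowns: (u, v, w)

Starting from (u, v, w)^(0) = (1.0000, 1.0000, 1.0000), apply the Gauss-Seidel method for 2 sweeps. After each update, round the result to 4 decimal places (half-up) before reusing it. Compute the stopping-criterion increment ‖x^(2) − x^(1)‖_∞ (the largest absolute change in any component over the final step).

0.5938

Iteration 1:
  u = (9 - (1)·1.0000 - (-2)·1.0000) / (5) = 2.0000
  v = (-11 - (-3)·2.0000 - (4)·1.0000) / (8) = -1.1250
  w = (10 - (1)·2.0000 - (3)·-1.1250) / (8) = 1.4219
Iteration 2:
  u = (9 - (1)·-1.1250 - (-2)·1.4219) / (5) = 2.5938
  v = (-11 - (-3)·2.5938 - (4)·1.4219) / (8) = -1.1133
  w = (10 - (1)·2.5938 - (3)·-1.1133) / (8) = 1.3433
Change: (0.5938, 0.0117, -0.0786) → max |·| = 0.5938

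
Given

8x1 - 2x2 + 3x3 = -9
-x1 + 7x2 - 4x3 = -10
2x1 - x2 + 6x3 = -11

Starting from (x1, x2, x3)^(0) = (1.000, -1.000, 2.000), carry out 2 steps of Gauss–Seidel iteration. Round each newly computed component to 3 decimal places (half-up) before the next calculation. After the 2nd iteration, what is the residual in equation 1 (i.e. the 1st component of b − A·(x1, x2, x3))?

Iteration 1:
  x1 = (-9 - (-2)·-1.000 - (3)·2.000) / (8) = -2.125
  x2 = (-10 - (-1)·-2.125 - (-4)·2.000) / (7) = -0.589
  x3 = (-11 - (2)·-2.125 - (-1)·-0.589) / (6) = -1.223
Iteration 2:
  x1 = (-9 - (-2)·-0.589 - (3)·-1.223) / (8) = -0.814
  x2 = (-10 - (-1)·-0.814 - (-4)·-1.223) / (7) = -2.244
  x3 = (-11 - (2)·-0.814 - (-1)·-2.244) / (6) = -1.936
Residual b − A·x = (-1.168, -2.850, 0.000)

-1.168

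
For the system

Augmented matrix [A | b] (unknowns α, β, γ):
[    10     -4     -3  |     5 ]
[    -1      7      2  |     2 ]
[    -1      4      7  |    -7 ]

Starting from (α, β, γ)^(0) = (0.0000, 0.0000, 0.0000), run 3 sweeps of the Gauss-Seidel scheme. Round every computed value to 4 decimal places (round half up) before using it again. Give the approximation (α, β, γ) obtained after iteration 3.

(0.3622, 0.7173, -1.3581)

Iteration 1:
  α = (5 - (-4)·0.0000 - (-3)·0.0000) / (10) = 0.5000
  β = (2 - (-1)·0.5000 - (2)·0.0000) / (7) = 0.3571
  γ = (-7 - (-1)·0.5000 - (4)·0.3571) / (7) = -1.1326
Iteration 2:
  α = (5 - (-4)·0.3571 - (-3)·-1.1326) / (10) = 0.3031
  β = (2 - (-1)·0.3031 - (2)·-1.1326) / (7) = 0.6526
  γ = (-7 - (-1)·0.3031 - (4)·0.6526) / (7) = -1.3296
Iteration 3:
  α = (5 - (-4)·0.6526 - (-3)·-1.3296) / (10) = 0.3622
  β = (2 - (-1)·0.3622 - (2)·-1.3296) / (7) = 0.7173
  γ = (-7 - (-1)·0.3622 - (4)·0.7173) / (7) = -1.3581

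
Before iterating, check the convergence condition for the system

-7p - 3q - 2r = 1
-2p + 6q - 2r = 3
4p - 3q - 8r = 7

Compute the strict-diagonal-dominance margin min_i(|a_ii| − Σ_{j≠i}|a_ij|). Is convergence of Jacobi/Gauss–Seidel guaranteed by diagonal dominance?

1

row 1: |-7| − (3+2) = 2
row 2: |6| − (2+2) = 2
row 3: |-8| − (4+3) = 1
minimum over rows = 1 → strictly diagonally dominant (convergence guaranteed)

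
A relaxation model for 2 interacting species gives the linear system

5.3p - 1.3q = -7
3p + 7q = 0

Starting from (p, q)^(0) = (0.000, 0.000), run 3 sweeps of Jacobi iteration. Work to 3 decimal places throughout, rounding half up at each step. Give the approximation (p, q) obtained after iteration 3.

(-1.182, 0.566)

Iteration 1:
  p = (-7 - (-1.3)·0.000) / (5.3) = -1.321
  q = (0 - (3)·0.000) / (7) = 0.000
Iteration 2:
  p = (-7 - (-1.3)·0.000) / (5.3) = -1.321
  q = (0 - (3)·-1.321) / (7) = 0.566
Iteration 3:
  p = (-7 - (-1.3)·0.566) / (5.3) = -1.182
  q = (0 - (3)·-1.321) / (7) = 0.566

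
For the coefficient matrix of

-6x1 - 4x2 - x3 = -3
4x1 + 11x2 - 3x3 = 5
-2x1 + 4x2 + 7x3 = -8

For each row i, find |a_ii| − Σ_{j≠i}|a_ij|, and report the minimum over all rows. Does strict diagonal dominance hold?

row 1: |-6| − (4+1) = 1
row 2: |11| − (4+3) = 4
row 3: |7| − (2+4) = 1
minimum over rows = 1 → strictly diagonally dominant (convergence guaranteed)

1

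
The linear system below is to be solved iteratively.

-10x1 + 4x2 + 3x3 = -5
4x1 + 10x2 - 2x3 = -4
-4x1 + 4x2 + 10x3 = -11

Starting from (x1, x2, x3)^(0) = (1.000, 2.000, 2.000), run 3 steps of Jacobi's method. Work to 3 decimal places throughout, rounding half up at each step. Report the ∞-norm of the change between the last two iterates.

1.068

Iteration 1:
  x1 = (-5 - (4)·2.000 - (3)·2.000) / (-10) = 1.900
  x2 = (-4 - (4)·1.000 - (-2)·2.000) / (10) = -0.400
  x3 = (-11 - (-4)·1.000 - (4)·2.000) / (10) = -1.500
Iteration 2:
  x1 = (-5 - (4)·-0.400 - (3)·-1.500) / (-10) = -0.110
  x2 = (-4 - (4)·1.900 - (-2)·-1.500) / (10) = -1.460
  x3 = (-11 - (-4)·1.900 - (4)·-0.400) / (10) = -0.180
Iteration 3:
  x1 = (-5 - (4)·-1.460 - (3)·-0.180) / (-10) = -0.138
  x2 = (-4 - (4)·-0.110 - (-2)·-0.180) / (10) = -0.392
  x3 = (-11 - (-4)·-0.110 - (4)·-1.460) / (10) = -0.560
Change: (-0.028, 1.068, -0.380) → max |·| = 1.068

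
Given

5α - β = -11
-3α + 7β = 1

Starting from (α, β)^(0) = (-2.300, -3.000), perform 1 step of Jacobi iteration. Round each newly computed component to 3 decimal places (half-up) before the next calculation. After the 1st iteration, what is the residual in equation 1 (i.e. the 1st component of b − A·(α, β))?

Iteration 1:
  α = (-11 - (-1)·-3.000) / (5) = -2.800
  β = (1 - (-3)·-2.300) / (7) = -0.843
Residual b − A·x = (2.157, -1.499)

2.157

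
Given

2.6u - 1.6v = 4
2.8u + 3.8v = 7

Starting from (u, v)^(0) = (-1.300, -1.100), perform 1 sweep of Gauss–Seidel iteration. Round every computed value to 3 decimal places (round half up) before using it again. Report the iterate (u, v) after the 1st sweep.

Iteration 1:
  u = (4 - (-1.6)·-1.100) / (2.6) = 0.862
  v = (7 - (2.8)·0.862) / (3.8) = 1.207

(0.862, 1.207)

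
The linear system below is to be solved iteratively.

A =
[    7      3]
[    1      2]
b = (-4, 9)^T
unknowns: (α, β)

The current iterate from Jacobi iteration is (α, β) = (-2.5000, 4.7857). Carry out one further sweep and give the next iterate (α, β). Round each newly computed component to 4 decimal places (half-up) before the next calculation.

One sweep:
  α = (-4 - (3)·4.7857) / (7) = -2.6224
  β = (9 - (1)·-2.5000) / (2) = 5.7500

(-2.6224, 5.7500)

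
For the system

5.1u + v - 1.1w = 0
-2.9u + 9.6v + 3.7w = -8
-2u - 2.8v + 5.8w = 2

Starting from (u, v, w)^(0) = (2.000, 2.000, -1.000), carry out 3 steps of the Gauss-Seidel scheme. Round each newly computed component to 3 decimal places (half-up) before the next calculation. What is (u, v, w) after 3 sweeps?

(0.149, -0.795, 0.012)

Iteration 1:
  u = (0 - (1)·2.000 - (-1.1)·-1.000) / (5.1) = -0.608
  v = (-8 - (-2.9)·-0.608 - (3.7)·-1.000) / (9.6) = -0.632
  w = (2 - (-2)·-0.608 - (-2.8)·-0.632) / (5.8) = -0.170
Iteration 2:
  u = (0 - (1)·-0.632 - (-1.1)·-0.170) / (5.1) = 0.087
  v = (-8 - (-2.9)·0.087 - (3.7)·-0.170) / (9.6) = -0.742
  w = (2 - (-2)·0.087 - (-2.8)·-0.742) / (5.8) = 0.017
Iteration 3:
  u = (0 - (1)·-0.742 - (-1.1)·0.017) / (5.1) = 0.149
  v = (-8 - (-2.9)·0.149 - (3.7)·0.017) / (9.6) = -0.795
  w = (2 - (-2)·0.149 - (-2.8)·-0.795) / (5.8) = 0.012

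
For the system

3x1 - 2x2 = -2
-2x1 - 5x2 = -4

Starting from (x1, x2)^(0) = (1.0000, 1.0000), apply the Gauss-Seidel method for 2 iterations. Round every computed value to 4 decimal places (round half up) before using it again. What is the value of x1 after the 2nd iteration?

-0.1333

Iteration 1:
  x1 = (-2 - (-2)·1.0000) / (3) = 0.0000
  x2 = (-4 - (-2)·0.0000) / (-5) = 0.8000
Iteration 2:
  x1 = (-2 - (-2)·0.8000) / (3) = -0.1333
  x2 = (-4 - (-2)·-0.1333) / (-5) = 0.8533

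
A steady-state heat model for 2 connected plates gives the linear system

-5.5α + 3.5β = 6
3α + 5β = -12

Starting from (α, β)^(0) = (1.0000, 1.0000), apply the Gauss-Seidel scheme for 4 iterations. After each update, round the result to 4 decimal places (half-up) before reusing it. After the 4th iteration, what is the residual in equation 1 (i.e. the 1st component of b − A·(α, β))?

-0.6091

Iteration 1:
  α = (6 - (3.5)·1.0000) / (-5.5) = -0.4545
  β = (-12 - (3)·-0.4545) / (5) = -2.1273
Iteration 2:
  α = (6 - (3.5)·-2.1273) / (-5.5) = -2.4446
  β = (-12 - (3)·-2.4446) / (5) = -0.9332
Iteration 3:
  α = (6 - (3.5)·-0.9332) / (-5.5) = -1.6848
  β = (-12 - (3)·-1.6848) / (5) = -1.3891
Iteration 4:
  α = (6 - (3.5)·-1.3891) / (-5.5) = -1.9749
  β = (-12 - (3)·-1.9749) / (5) = -1.2151
Residual b − A·x = (-0.6091, 0.0002)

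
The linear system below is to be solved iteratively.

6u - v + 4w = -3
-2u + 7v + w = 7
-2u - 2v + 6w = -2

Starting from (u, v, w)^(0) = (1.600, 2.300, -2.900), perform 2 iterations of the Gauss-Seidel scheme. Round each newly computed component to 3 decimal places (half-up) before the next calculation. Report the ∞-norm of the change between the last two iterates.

2.606

Iteration 1:
  u = (-3 - (-1)·2.300 - (4)·-2.900) / (6) = 1.817
  v = (7 - (-2)·1.817 - (1)·-2.900) / (7) = 1.933
  w = (-2 - (-2)·1.817 - (-2)·1.933) / (6) = 0.917
Iteration 2:
  u = (-3 - (-1)·1.933 - (4)·0.917) / (6) = -0.789
  v = (7 - (-2)·-0.789 - (1)·0.917) / (7) = 0.644
  w = (-2 - (-2)·-0.789 - (-2)·0.644) / (6) = -0.382
Change: (-2.606, -1.289, -1.299) → max |·| = 2.606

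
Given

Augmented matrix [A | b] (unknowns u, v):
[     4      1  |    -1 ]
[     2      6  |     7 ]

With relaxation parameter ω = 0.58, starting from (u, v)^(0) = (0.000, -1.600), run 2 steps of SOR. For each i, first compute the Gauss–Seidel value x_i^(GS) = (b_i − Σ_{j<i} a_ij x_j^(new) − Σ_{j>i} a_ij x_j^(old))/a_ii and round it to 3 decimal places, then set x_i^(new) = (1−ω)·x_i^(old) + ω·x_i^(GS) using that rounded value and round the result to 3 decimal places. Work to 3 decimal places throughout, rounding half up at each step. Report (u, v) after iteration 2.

Iteration 1:
  u: GS value = (-1 - (1)·-1.600) / (4) = 0.150;  u ← (1−ω)·0.000 + ω·0.150 = 0.087
  v: GS value = (7 - (2)·0.087) / (6) = 1.138;  v ← (1−ω)·-1.600 + ω·1.138 = -0.012
Iteration 2:
  u: GS value = (-1 - (1)·-0.012) / (4) = -0.247;  u ← (1−ω)·0.087 + ω·-0.247 = -0.107
  v: GS value = (7 - (2)·-0.107) / (6) = 1.202;  v ← (1−ω)·-0.012 + ω·1.202 = 0.692

(-0.107, 0.692)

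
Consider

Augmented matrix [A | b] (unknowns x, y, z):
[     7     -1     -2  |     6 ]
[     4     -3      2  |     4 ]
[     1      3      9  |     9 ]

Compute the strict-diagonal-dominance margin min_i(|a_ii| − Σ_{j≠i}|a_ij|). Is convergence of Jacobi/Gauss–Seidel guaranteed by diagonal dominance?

-3

row 1: |7| − (1+2) = 4
row 2: |-3| − (4+2) = -3
row 3: |9| − (1+3) = 5
minimum over rows = -3 → not strictly diagonally dominant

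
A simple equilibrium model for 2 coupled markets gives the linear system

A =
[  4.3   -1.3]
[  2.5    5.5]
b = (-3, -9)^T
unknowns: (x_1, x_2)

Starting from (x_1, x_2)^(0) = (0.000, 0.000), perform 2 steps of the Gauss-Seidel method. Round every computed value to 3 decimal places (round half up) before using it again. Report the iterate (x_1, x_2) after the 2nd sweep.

(-1.096, -1.138)

Iteration 1:
  x_1 = (-3 - (-1.3)·0.000) / (4.3) = -0.698
  x_2 = (-9 - (2.5)·-0.698) / (5.5) = -1.319
Iteration 2:
  x_1 = (-3 - (-1.3)·-1.319) / (4.3) = -1.096
  x_2 = (-9 - (2.5)·-1.096) / (5.5) = -1.138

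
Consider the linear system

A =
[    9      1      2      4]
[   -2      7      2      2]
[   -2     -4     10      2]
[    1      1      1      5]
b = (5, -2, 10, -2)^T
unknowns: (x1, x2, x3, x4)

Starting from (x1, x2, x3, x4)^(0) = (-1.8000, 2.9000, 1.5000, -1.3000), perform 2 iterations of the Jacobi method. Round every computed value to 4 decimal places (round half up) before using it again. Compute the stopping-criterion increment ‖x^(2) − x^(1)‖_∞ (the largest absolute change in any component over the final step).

1.1233

Iteration 1:
  x1 = (5 - (1)·2.9000 - (2)·1.5000 - (4)·-1.3000) / (9) = 0.4778
  x2 = (-2 - (-2)·-1.8000 - (2)·1.5000 - (2)·-1.3000) / (7) = -0.8571
  x3 = (10 - (-2)·-1.8000 - (-4)·2.9000 - (2)·-1.3000) / (10) = 2.0600
  x4 = (-2 - (1)·-1.8000 - (1)·2.9000 - (1)·1.5000) / (5) = -0.9200
Iteration 2:
  x1 = (5 - (1)·-0.8571 - (2)·2.0600 - (4)·-0.9200) / (9) = 0.6019
  x2 = (-2 - (-2)·0.4778 - (2)·2.0600 - (2)·-0.9200) / (7) = -0.4749
  x3 = (10 - (-2)·0.4778 - (-4)·-0.8571 - (2)·-0.9200) / (10) = 0.9367
  x4 = (-2 - (1)·0.4778 - (1)·-0.8571 - (1)·2.0600) / (5) = -0.7361
Change: (0.1241, 0.3822, -1.1233, 0.1839) → max |·| = 1.1233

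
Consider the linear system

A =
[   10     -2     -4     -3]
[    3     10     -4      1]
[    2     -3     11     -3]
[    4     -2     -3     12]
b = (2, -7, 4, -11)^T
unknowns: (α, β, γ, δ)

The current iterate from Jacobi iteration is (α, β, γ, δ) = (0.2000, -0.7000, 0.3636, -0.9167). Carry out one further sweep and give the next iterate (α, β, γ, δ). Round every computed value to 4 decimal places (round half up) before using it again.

One sweep:
  α = (2 - (-2)·-0.7000 - (-4)·0.3636 - (-3)·-0.9167) / (10) = -0.0696
  β = (-7 - (3)·0.2000 - (-4)·0.3636 - (1)·-0.9167) / (10) = -0.5229
  γ = (4 - (2)·0.2000 - (-3)·-0.7000 - (-3)·-0.9167) / (11) = -0.1136
  δ = (-11 - (4)·0.2000 - (-2)·-0.7000 - (-3)·0.3636) / (12) = -1.0091

(-0.0696, -0.5229, -0.1136, -1.0091)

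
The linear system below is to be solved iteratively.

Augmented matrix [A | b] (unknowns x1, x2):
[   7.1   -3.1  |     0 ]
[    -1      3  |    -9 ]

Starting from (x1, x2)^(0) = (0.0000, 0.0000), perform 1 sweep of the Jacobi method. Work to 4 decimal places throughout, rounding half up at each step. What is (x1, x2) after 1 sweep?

(0.0000, -3.0000)

Iteration 1:
  x1 = (0 - (-3.1)·0.0000) / (7.1) = 0.0000
  x2 = (-9 - (-1)·0.0000) / (3) = -3.0000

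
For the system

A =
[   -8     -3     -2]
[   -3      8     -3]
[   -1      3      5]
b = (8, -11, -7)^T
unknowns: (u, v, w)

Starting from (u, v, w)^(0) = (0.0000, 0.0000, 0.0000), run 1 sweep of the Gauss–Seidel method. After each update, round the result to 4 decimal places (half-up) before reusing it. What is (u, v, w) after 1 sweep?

(-1.0000, -1.7500, -0.5500)

Iteration 1:
  u = (8 - (-3)·0.0000 - (-2)·0.0000) / (-8) = -1.0000
  v = (-11 - (-3)·-1.0000 - (-3)·0.0000) / (8) = -1.7500
  w = (-7 - (-1)·-1.0000 - (3)·-1.7500) / (5) = -0.5500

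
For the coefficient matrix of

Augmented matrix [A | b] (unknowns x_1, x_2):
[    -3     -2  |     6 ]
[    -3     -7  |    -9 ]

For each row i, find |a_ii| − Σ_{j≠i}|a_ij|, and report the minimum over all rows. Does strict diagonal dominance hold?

row 1: |-3| − (2) = 1
row 2: |-7| − (3) = 4
minimum over rows = 1 → strictly diagonally dominant (convergence guaranteed)

1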